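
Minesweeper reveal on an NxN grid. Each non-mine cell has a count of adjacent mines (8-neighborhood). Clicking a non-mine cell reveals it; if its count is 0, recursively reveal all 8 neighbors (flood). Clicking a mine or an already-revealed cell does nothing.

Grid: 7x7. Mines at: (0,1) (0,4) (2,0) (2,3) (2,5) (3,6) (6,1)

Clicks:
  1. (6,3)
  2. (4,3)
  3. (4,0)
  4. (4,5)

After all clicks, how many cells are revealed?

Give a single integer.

Answer: 25

Derivation:
Click 1 (6,3) count=0: revealed 25 new [(3,0) (3,1) (3,2) (3,3) (3,4) (3,5) (4,0) (4,1) (4,2) (4,3) (4,4) (4,5) (4,6) (5,0) (5,1) (5,2) (5,3) (5,4) (5,5) (5,6) (6,2) (6,3) (6,4) (6,5) (6,6)] -> total=25
Click 2 (4,3) count=0: revealed 0 new [(none)] -> total=25
Click 3 (4,0) count=0: revealed 0 new [(none)] -> total=25
Click 4 (4,5) count=1: revealed 0 new [(none)] -> total=25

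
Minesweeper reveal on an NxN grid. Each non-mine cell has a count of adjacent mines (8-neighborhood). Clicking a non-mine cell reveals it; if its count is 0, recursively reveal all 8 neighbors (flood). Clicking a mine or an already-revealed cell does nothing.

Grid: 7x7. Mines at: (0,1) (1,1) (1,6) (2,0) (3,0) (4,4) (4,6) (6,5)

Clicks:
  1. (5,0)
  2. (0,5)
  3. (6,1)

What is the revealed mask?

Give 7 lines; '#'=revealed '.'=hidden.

Click 1 (5,0) count=0: revealed 32 new [(0,2) (0,3) (0,4) (0,5) (1,2) (1,3) (1,4) (1,5) (2,1) (2,2) (2,3) (2,4) (2,5) (3,1) (3,2) (3,3) (3,4) (3,5) (4,0) (4,1) (4,2) (4,3) (5,0) (5,1) (5,2) (5,3) (5,4) (6,0) (6,1) (6,2) (6,3) (6,4)] -> total=32
Click 2 (0,5) count=1: revealed 0 new [(none)] -> total=32
Click 3 (6,1) count=0: revealed 0 new [(none)] -> total=32

Answer: ..####.
..####.
.#####.
.#####.
####...
#####..
#####..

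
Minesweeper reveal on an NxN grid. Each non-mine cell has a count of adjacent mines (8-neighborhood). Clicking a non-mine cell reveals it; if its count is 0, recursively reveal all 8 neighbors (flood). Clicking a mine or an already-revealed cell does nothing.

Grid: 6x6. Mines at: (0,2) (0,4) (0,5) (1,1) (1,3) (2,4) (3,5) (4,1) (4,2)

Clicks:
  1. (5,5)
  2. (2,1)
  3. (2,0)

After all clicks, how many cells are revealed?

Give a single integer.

Answer: 8

Derivation:
Click 1 (5,5) count=0: revealed 6 new [(4,3) (4,4) (4,5) (5,3) (5,4) (5,5)] -> total=6
Click 2 (2,1) count=1: revealed 1 new [(2,1)] -> total=7
Click 3 (2,0) count=1: revealed 1 new [(2,0)] -> total=8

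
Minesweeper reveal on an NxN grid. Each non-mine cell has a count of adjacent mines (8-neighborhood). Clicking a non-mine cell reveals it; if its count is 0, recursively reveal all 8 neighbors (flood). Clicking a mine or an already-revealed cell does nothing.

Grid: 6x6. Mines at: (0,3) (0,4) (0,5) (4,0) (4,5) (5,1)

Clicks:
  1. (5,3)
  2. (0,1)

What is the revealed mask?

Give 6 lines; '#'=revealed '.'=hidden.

Click 1 (5,3) count=0: revealed 28 new [(0,0) (0,1) (0,2) (1,0) (1,1) (1,2) (1,3) (1,4) (1,5) (2,0) (2,1) (2,2) (2,3) (2,4) (2,5) (3,0) (3,1) (3,2) (3,3) (3,4) (3,5) (4,1) (4,2) (4,3) (4,4) (5,2) (5,3) (5,4)] -> total=28
Click 2 (0,1) count=0: revealed 0 new [(none)] -> total=28

Answer: ###...
######
######
######
.####.
..###.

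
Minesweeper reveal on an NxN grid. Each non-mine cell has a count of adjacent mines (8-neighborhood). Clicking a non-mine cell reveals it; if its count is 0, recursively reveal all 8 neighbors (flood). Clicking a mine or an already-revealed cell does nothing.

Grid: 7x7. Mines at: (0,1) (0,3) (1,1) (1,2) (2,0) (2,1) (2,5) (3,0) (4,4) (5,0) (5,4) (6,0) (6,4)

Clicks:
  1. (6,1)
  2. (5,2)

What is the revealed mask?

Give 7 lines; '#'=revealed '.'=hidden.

Answer: .......
.......
.......
.###...
.###...
.###...
.###...

Derivation:
Click 1 (6,1) count=2: revealed 1 new [(6,1)] -> total=1
Click 2 (5,2) count=0: revealed 11 new [(3,1) (3,2) (3,3) (4,1) (4,2) (4,3) (5,1) (5,2) (5,3) (6,2) (6,3)] -> total=12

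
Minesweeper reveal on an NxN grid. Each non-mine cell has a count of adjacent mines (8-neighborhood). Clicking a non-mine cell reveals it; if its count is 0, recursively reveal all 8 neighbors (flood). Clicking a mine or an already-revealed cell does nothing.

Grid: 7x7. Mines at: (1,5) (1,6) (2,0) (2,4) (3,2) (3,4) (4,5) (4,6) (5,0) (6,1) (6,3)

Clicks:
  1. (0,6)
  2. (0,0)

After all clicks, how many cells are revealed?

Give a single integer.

Answer: 14

Derivation:
Click 1 (0,6) count=2: revealed 1 new [(0,6)] -> total=1
Click 2 (0,0) count=0: revealed 13 new [(0,0) (0,1) (0,2) (0,3) (0,4) (1,0) (1,1) (1,2) (1,3) (1,4) (2,1) (2,2) (2,3)] -> total=14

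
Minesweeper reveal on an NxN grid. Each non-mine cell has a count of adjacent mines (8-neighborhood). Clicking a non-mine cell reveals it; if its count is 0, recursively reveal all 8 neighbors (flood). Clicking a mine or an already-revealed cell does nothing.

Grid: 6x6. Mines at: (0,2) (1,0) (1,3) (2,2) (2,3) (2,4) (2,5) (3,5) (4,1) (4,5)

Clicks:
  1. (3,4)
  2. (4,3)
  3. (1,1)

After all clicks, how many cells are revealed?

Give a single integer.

Click 1 (3,4) count=5: revealed 1 new [(3,4)] -> total=1
Click 2 (4,3) count=0: revealed 8 new [(3,2) (3,3) (4,2) (4,3) (4,4) (5,2) (5,3) (5,4)] -> total=9
Click 3 (1,1) count=3: revealed 1 new [(1,1)] -> total=10

Answer: 10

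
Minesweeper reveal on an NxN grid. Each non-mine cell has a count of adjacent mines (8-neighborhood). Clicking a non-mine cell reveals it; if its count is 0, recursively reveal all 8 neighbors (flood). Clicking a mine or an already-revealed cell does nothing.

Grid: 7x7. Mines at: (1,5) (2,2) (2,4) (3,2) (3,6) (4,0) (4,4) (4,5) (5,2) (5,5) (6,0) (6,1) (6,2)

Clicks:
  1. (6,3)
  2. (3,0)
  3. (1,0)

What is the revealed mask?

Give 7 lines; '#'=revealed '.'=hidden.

Answer: #####..
#####..
##.....
##.....
.......
.......
...#...

Derivation:
Click 1 (6,3) count=2: revealed 1 new [(6,3)] -> total=1
Click 2 (3,0) count=1: revealed 1 new [(3,0)] -> total=2
Click 3 (1,0) count=0: revealed 13 new [(0,0) (0,1) (0,2) (0,3) (0,4) (1,0) (1,1) (1,2) (1,3) (1,4) (2,0) (2,1) (3,1)] -> total=15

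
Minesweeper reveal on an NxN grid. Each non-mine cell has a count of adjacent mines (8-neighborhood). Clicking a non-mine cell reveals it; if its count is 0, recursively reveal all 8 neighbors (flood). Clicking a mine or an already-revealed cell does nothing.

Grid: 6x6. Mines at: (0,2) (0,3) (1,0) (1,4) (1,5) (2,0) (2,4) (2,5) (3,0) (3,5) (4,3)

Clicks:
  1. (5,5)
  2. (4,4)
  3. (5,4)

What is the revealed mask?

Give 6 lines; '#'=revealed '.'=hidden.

Click 1 (5,5) count=0: revealed 4 new [(4,4) (4,5) (5,4) (5,5)] -> total=4
Click 2 (4,4) count=2: revealed 0 new [(none)] -> total=4
Click 3 (5,4) count=1: revealed 0 new [(none)] -> total=4

Answer: ......
......
......
......
....##
....##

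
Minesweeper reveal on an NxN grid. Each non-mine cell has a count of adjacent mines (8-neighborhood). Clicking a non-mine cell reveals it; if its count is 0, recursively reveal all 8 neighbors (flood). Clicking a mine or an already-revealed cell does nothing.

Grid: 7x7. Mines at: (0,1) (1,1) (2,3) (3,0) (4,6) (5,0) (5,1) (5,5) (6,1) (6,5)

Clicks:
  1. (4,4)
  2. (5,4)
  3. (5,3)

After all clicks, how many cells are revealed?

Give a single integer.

Answer: 12

Derivation:
Click 1 (4,4) count=1: revealed 1 new [(4,4)] -> total=1
Click 2 (5,4) count=2: revealed 1 new [(5,4)] -> total=2
Click 3 (5,3) count=0: revealed 10 new [(3,2) (3,3) (3,4) (4,2) (4,3) (5,2) (5,3) (6,2) (6,3) (6,4)] -> total=12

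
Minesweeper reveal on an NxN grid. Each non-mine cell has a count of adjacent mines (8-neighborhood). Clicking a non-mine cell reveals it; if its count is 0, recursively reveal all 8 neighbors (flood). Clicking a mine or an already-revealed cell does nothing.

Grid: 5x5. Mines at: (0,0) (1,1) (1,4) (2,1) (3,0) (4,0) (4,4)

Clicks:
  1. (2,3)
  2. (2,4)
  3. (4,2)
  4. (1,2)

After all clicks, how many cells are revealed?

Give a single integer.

Answer: 9

Derivation:
Click 1 (2,3) count=1: revealed 1 new [(2,3)] -> total=1
Click 2 (2,4) count=1: revealed 1 new [(2,4)] -> total=2
Click 3 (4,2) count=0: revealed 6 new [(3,1) (3,2) (3,3) (4,1) (4,2) (4,3)] -> total=8
Click 4 (1,2) count=2: revealed 1 new [(1,2)] -> total=9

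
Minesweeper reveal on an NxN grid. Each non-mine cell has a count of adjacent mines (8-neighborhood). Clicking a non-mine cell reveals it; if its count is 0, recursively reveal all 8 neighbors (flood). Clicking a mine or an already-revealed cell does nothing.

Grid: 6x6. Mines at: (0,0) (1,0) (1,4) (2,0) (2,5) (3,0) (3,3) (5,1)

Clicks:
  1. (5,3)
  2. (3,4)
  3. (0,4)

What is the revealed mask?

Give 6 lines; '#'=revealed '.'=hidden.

Click 1 (5,3) count=0: revealed 10 new [(3,4) (3,5) (4,2) (4,3) (4,4) (4,5) (5,2) (5,3) (5,4) (5,5)] -> total=10
Click 2 (3,4) count=2: revealed 0 new [(none)] -> total=10
Click 3 (0,4) count=1: revealed 1 new [(0,4)] -> total=11

Answer: ....#.
......
......
....##
..####
..####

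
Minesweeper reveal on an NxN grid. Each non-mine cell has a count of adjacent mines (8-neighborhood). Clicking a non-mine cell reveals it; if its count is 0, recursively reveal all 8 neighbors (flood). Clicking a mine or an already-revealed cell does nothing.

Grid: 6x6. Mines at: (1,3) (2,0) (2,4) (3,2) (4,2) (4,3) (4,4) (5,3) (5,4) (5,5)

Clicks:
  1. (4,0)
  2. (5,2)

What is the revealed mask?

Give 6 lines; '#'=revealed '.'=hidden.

Answer: ......
......
......
##....
##....
###...

Derivation:
Click 1 (4,0) count=0: revealed 6 new [(3,0) (3,1) (4,0) (4,1) (5,0) (5,1)] -> total=6
Click 2 (5,2) count=3: revealed 1 new [(5,2)] -> total=7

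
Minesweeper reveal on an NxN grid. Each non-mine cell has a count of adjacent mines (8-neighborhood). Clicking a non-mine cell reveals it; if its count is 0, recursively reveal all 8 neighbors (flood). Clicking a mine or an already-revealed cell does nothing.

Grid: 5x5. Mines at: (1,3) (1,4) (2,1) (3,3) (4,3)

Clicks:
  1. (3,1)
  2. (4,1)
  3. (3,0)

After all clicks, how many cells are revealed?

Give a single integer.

Click 1 (3,1) count=1: revealed 1 new [(3,1)] -> total=1
Click 2 (4,1) count=0: revealed 5 new [(3,0) (3,2) (4,0) (4,1) (4,2)] -> total=6
Click 3 (3,0) count=1: revealed 0 new [(none)] -> total=6

Answer: 6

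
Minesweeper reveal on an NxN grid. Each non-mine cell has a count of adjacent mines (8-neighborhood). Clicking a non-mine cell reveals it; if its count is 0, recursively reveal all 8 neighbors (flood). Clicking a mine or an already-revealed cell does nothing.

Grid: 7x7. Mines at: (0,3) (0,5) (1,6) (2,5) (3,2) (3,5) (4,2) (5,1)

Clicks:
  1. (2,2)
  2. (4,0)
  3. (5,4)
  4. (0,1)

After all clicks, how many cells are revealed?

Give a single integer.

Answer: 27

Derivation:
Click 1 (2,2) count=1: revealed 1 new [(2,2)] -> total=1
Click 2 (4,0) count=1: revealed 1 new [(4,0)] -> total=2
Click 3 (5,4) count=0: revealed 14 new [(4,3) (4,4) (4,5) (4,6) (5,2) (5,3) (5,4) (5,5) (5,6) (6,2) (6,3) (6,4) (6,5) (6,6)] -> total=16
Click 4 (0,1) count=0: revealed 11 new [(0,0) (0,1) (0,2) (1,0) (1,1) (1,2) (2,0) (2,1) (3,0) (3,1) (4,1)] -> total=27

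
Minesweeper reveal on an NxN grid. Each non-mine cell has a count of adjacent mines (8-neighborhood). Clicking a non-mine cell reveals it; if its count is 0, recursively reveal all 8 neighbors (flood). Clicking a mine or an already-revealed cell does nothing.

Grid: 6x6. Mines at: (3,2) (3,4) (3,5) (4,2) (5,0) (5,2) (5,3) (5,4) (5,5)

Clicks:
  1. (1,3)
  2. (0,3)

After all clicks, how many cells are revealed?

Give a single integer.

Answer: 22

Derivation:
Click 1 (1,3) count=0: revealed 22 new [(0,0) (0,1) (0,2) (0,3) (0,4) (0,5) (1,0) (1,1) (1,2) (1,3) (1,4) (1,5) (2,0) (2,1) (2,2) (2,3) (2,4) (2,5) (3,0) (3,1) (4,0) (4,1)] -> total=22
Click 2 (0,3) count=0: revealed 0 new [(none)] -> total=22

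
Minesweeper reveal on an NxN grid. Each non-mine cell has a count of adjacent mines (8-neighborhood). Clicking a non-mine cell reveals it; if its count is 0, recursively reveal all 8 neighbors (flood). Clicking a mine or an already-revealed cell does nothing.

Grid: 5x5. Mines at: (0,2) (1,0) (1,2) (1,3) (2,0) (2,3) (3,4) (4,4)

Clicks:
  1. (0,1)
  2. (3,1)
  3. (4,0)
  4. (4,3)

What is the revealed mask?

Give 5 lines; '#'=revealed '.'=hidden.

Answer: .#...
.....
.....
####.
####.

Derivation:
Click 1 (0,1) count=3: revealed 1 new [(0,1)] -> total=1
Click 2 (3,1) count=1: revealed 1 new [(3,1)] -> total=2
Click 3 (4,0) count=0: revealed 7 new [(3,0) (3,2) (3,3) (4,0) (4,1) (4,2) (4,3)] -> total=9
Click 4 (4,3) count=2: revealed 0 new [(none)] -> total=9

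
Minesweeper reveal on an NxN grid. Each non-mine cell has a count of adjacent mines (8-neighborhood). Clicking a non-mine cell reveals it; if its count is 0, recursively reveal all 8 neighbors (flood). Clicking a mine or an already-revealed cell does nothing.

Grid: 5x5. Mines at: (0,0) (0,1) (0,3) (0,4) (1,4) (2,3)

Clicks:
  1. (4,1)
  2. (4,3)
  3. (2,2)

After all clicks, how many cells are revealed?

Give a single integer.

Click 1 (4,1) count=0: revealed 16 new [(1,0) (1,1) (1,2) (2,0) (2,1) (2,2) (3,0) (3,1) (3,2) (3,3) (3,4) (4,0) (4,1) (4,2) (4,3) (4,4)] -> total=16
Click 2 (4,3) count=0: revealed 0 new [(none)] -> total=16
Click 3 (2,2) count=1: revealed 0 new [(none)] -> total=16

Answer: 16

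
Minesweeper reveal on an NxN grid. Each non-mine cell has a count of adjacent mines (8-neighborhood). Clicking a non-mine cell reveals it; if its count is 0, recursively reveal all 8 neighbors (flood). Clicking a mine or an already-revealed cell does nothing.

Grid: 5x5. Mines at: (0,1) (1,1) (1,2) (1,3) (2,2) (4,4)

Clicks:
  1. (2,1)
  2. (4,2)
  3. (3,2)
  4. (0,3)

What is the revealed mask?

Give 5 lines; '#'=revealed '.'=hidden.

Click 1 (2,1) count=3: revealed 1 new [(2,1)] -> total=1
Click 2 (4,2) count=0: revealed 9 new [(2,0) (3,0) (3,1) (3,2) (3,3) (4,0) (4,1) (4,2) (4,3)] -> total=10
Click 3 (3,2) count=1: revealed 0 new [(none)] -> total=10
Click 4 (0,3) count=2: revealed 1 new [(0,3)] -> total=11

Answer: ...#.
.....
##...
####.
####.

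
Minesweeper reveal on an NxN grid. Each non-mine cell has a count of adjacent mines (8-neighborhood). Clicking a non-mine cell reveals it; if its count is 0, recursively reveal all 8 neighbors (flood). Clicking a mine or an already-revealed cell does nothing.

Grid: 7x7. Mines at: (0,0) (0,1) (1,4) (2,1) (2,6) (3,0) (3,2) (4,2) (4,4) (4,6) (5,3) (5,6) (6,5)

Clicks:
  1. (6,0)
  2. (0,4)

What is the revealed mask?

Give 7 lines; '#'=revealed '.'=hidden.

Click 1 (6,0) count=0: revealed 8 new [(4,0) (4,1) (5,0) (5,1) (5,2) (6,0) (6,1) (6,2)] -> total=8
Click 2 (0,4) count=1: revealed 1 new [(0,4)] -> total=9

Answer: ....#..
.......
.......
.......
##.....
###....
###....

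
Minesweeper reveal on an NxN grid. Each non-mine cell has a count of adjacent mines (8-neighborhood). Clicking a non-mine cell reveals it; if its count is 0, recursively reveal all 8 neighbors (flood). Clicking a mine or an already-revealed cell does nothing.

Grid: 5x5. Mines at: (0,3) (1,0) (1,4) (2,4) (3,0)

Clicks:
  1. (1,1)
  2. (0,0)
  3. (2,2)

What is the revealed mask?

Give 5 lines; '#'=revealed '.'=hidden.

Answer: #....
.###.
.###.
.####
.####

Derivation:
Click 1 (1,1) count=1: revealed 1 new [(1,1)] -> total=1
Click 2 (0,0) count=1: revealed 1 new [(0,0)] -> total=2
Click 3 (2,2) count=0: revealed 13 new [(1,2) (1,3) (2,1) (2,2) (2,3) (3,1) (3,2) (3,3) (3,4) (4,1) (4,2) (4,3) (4,4)] -> total=15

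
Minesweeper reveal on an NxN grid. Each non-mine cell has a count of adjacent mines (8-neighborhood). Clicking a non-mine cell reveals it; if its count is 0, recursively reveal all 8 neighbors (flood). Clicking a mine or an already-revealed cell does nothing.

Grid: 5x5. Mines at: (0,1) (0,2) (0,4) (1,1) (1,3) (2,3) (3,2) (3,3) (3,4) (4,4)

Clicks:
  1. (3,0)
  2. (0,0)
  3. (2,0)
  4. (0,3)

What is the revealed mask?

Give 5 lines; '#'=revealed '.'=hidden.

Click 1 (3,0) count=0: revealed 6 new [(2,0) (2,1) (3,0) (3,1) (4,0) (4,1)] -> total=6
Click 2 (0,0) count=2: revealed 1 new [(0,0)] -> total=7
Click 3 (2,0) count=1: revealed 0 new [(none)] -> total=7
Click 4 (0,3) count=3: revealed 1 new [(0,3)] -> total=8

Answer: #..#.
.....
##...
##...
##...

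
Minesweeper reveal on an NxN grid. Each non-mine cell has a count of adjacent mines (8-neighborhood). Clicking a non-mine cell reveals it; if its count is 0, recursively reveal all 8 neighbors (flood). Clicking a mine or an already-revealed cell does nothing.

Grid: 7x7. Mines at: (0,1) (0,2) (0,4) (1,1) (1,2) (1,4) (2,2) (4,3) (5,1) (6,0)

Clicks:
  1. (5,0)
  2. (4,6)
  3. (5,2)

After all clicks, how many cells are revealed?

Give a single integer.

Click 1 (5,0) count=2: revealed 1 new [(5,0)] -> total=1
Click 2 (4,6) count=0: revealed 23 new [(0,5) (0,6) (1,5) (1,6) (2,4) (2,5) (2,6) (3,4) (3,5) (3,6) (4,4) (4,5) (4,6) (5,2) (5,3) (5,4) (5,5) (5,6) (6,2) (6,3) (6,4) (6,5) (6,6)] -> total=24
Click 3 (5,2) count=2: revealed 0 new [(none)] -> total=24

Answer: 24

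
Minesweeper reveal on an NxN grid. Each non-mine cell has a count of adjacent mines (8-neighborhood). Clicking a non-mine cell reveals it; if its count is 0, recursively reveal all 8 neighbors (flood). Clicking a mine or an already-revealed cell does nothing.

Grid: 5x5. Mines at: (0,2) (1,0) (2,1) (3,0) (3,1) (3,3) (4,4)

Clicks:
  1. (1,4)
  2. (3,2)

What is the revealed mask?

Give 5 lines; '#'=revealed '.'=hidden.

Answer: ...##
...##
...##
..#..
.....

Derivation:
Click 1 (1,4) count=0: revealed 6 new [(0,3) (0,4) (1,3) (1,4) (2,3) (2,4)] -> total=6
Click 2 (3,2) count=3: revealed 1 new [(3,2)] -> total=7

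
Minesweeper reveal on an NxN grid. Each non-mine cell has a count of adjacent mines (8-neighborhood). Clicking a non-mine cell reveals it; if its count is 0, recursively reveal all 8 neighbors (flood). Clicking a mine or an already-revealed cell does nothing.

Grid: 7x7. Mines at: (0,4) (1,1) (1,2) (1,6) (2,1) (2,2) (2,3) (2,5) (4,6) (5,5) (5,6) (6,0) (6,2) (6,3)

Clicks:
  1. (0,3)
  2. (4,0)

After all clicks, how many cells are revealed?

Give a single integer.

Click 1 (0,3) count=2: revealed 1 new [(0,3)] -> total=1
Click 2 (4,0) count=0: revealed 15 new [(3,0) (3,1) (3,2) (3,3) (3,4) (4,0) (4,1) (4,2) (4,3) (4,4) (5,0) (5,1) (5,2) (5,3) (5,4)] -> total=16

Answer: 16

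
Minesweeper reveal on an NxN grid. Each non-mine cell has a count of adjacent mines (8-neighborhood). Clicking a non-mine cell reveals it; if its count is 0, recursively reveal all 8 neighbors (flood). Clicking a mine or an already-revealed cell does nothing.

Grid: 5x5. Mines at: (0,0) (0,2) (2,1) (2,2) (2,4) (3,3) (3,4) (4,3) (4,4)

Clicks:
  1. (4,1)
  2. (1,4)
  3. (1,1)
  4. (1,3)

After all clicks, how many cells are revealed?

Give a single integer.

Click 1 (4,1) count=0: revealed 6 new [(3,0) (3,1) (3,2) (4,0) (4,1) (4,2)] -> total=6
Click 2 (1,4) count=1: revealed 1 new [(1,4)] -> total=7
Click 3 (1,1) count=4: revealed 1 new [(1,1)] -> total=8
Click 4 (1,3) count=3: revealed 1 new [(1,3)] -> total=9

Answer: 9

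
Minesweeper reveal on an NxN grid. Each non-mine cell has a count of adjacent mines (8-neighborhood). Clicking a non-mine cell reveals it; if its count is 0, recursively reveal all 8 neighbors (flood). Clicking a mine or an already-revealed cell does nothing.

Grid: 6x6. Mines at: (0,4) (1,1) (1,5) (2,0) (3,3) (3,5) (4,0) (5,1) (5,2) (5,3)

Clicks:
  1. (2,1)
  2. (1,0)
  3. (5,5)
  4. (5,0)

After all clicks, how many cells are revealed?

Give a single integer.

Click 1 (2,1) count=2: revealed 1 new [(2,1)] -> total=1
Click 2 (1,0) count=2: revealed 1 new [(1,0)] -> total=2
Click 3 (5,5) count=0: revealed 4 new [(4,4) (4,5) (5,4) (5,5)] -> total=6
Click 4 (5,0) count=2: revealed 1 new [(5,0)] -> total=7

Answer: 7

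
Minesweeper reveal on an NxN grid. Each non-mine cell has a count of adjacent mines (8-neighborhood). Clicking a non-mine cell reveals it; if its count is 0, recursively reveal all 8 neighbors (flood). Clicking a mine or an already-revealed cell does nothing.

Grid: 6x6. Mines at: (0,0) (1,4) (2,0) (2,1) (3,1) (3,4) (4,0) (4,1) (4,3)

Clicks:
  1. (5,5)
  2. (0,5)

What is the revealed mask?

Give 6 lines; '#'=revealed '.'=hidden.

Click 1 (5,5) count=0: revealed 4 new [(4,4) (4,5) (5,4) (5,5)] -> total=4
Click 2 (0,5) count=1: revealed 1 new [(0,5)] -> total=5

Answer: .....#
......
......
......
....##
....##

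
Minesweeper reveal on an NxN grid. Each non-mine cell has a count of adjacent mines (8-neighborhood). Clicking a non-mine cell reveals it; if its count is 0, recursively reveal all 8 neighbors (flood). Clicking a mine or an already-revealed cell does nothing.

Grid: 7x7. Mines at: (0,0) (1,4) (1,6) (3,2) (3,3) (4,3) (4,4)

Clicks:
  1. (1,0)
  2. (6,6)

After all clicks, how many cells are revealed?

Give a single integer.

Click 1 (1,0) count=1: revealed 1 new [(1,0)] -> total=1
Click 2 (6,6) count=0: revealed 28 new [(1,1) (2,0) (2,1) (2,5) (2,6) (3,0) (3,1) (3,5) (3,6) (4,0) (4,1) (4,2) (4,5) (4,6) (5,0) (5,1) (5,2) (5,3) (5,4) (5,5) (5,6) (6,0) (6,1) (6,2) (6,3) (6,4) (6,5) (6,6)] -> total=29

Answer: 29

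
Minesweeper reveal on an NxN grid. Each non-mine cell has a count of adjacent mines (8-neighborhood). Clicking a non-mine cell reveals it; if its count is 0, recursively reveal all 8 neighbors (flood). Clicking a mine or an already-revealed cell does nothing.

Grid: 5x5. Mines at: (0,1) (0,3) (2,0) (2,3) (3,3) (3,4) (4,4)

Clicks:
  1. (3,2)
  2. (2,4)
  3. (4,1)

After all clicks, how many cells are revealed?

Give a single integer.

Answer: 7

Derivation:
Click 1 (3,2) count=2: revealed 1 new [(3,2)] -> total=1
Click 2 (2,4) count=3: revealed 1 new [(2,4)] -> total=2
Click 3 (4,1) count=0: revealed 5 new [(3,0) (3,1) (4,0) (4,1) (4,2)] -> total=7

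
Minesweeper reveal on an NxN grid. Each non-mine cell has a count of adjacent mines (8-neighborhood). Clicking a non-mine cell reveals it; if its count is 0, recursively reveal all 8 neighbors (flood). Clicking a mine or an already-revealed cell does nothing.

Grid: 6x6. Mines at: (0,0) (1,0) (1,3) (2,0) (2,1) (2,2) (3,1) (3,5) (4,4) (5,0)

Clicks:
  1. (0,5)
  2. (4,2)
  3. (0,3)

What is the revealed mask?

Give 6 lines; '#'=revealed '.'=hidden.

Answer: ...###
....##
....##
......
..#...
......

Derivation:
Click 1 (0,5) count=0: revealed 6 new [(0,4) (0,5) (1,4) (1,5) (2,4) (2,5)] -> total=6
Click 2 (4,2) count=1: revealed 1 new [(4,2)] -> total=7
Click 3 (0,3) count=1: revealed 1 new [(0,3)] -> total=8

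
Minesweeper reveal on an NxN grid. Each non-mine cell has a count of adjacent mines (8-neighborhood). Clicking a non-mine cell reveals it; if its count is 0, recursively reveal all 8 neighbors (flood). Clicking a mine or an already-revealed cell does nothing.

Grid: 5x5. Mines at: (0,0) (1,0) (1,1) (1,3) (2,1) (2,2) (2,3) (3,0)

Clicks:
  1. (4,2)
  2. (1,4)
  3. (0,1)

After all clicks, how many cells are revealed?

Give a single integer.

Click 1 (4,2) count=0: revealed 8 new [(3,1) (3,2) (3,3) (3,4) (4,1) (4,2) (4,3) (4,4)] -> total=8
Click 2 (1,4) count=2: revealed 1 new [(1,4)] -> total=9
Click 3 (0,1) count=3: revealed 1 new [(0,1)] -> total=10

Answer: 10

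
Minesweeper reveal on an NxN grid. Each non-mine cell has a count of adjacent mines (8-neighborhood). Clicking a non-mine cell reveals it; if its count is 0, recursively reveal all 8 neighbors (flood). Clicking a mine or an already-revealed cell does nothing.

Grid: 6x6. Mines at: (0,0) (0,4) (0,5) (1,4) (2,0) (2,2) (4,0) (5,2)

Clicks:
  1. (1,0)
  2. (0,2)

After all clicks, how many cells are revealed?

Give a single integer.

Answer: 7

Derivation:
Click 1 (1,0) count=2: revealed 1 new [(1,0)] -> total=1
Click 2 (0,2) count=0: revealed 6 new [(0,1) (0,2) (0,3) (1,1) (1,2) (1,3)] -> total=7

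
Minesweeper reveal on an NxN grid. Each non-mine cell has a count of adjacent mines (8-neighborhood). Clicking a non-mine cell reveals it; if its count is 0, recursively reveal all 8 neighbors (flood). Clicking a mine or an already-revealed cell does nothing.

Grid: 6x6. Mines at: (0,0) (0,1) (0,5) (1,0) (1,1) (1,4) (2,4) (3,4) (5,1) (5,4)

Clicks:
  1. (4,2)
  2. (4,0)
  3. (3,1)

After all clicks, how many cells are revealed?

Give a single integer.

Answer: 12

Derivation:
Click 1 (4,2) count=1: revealed 1 new [(4,2)] -> total=1
Click 2 (4,0) count=1: revealed 1 new [(4,0)] -> total=2
Click 3 (3,1) count=0: revealed 10 new [(2,0) (2,1) (2,2) (2,3) (3,0) (3,1) (3,2) (3,3) (4,1) (4,3)] -> total=12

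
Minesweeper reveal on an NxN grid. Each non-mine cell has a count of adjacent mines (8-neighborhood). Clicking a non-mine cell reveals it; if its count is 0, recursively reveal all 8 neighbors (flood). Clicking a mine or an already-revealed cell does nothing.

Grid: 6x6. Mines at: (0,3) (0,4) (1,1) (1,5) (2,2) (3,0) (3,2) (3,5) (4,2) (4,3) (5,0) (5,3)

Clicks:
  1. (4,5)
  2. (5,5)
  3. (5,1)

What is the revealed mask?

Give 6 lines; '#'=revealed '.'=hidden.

Click 1 (4,5) count=1: revealed 1 new [(4,5)] -> total=1
Click 2 (5,5) count=0: revealed 3 new [(4,4) (5,4) (5,5)] -> total=4
Click 3 (5,1) count=2: revealed 1 new [(5,1)] -> total=5

Answer: ......
......
......
......
....##
.#..##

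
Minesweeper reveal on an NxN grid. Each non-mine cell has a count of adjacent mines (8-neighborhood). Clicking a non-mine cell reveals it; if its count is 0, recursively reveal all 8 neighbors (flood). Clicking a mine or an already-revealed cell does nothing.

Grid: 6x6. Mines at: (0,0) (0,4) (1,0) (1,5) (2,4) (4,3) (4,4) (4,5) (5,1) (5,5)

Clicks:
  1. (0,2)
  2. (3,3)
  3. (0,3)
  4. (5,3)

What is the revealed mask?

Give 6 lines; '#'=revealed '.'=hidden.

Answer: .###..
.###..
####..
####..
###...
...#..

Derivation:
Click 1 (0,2) count=0: revealed 17 new [(0,1) (0,2) (0,3) (1,1) (1,2) (1,3) (2,0) (2,1) (2,2) (2,3) (3,0) (3,1) (3,2) (3,3) (4,0) (4,1) (4,2)] -> total=17
Click 2 (3,3) count=3: revealed 0 new [(none)] -> total=17
Click 3 (0,3) count=1: revealed 0 new [(none)] -> total=17
Click 4 (5,3) count=2: revealed 1 new [(5,3)] -> total=18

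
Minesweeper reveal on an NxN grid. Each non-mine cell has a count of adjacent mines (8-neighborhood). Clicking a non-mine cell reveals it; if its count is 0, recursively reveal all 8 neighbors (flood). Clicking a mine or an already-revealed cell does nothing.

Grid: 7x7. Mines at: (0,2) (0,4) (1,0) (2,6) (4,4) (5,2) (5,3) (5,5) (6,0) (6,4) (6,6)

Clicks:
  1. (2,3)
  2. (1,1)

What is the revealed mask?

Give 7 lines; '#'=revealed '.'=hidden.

Click 1 (2,3) count=0: revealed 23 new [(1,1) (1,2) (1,3) (1,4) (1,5) (2,0) (2,1) (2,2) (2,3) (2,4) (2,5) (3,0) (3,1) (3,2) (3,3) (3,4) (3,5) (4,0) (4,1) (4,2) (4,3) (5,0) (5,1)] -> total=23
Click 2 (1,1) count=2: revealed 0 new [(none)] -> total=23

Answer: .......
.#####.
######.
######.
####...
##.....
.......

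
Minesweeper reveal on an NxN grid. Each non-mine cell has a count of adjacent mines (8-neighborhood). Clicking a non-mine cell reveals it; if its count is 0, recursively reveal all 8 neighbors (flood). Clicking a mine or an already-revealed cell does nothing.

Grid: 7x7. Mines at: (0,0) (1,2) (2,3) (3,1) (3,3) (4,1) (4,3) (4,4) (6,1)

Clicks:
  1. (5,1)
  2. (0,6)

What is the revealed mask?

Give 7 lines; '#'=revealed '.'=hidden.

Click 1 (5,1) count=2: revealed 1 new [(5,1)] -> total=1
Click 2 (0,6) count=0: revealed 26 new [(0,3) (0,4) (0,5) (0,6) (1,3) (1,4) (1,5) (1,6) (2,4) (2,5) (2,6) (3,4) (3,5) (3,6) (4,5) (4,6) (5,2) (5,3) (5,4) (5,5) (5,6) (6,2) (6,3) (6,4) (6,5) (6,6)] -> total=27

Answer: ...####
...####
....###
....###
.....##
.######
..#####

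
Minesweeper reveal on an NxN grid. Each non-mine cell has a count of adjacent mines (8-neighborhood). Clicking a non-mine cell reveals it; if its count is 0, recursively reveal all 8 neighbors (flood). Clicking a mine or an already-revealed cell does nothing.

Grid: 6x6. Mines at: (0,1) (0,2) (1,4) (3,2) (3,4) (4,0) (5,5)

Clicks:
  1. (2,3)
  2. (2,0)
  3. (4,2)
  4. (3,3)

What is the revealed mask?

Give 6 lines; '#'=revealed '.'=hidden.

Click 1 (2,3) count=3: revealed 1 new [(2,3)] -> total=1
Click 2 (2,0) count=0: revealed 6 new [(1,0) (1,1) (2,0) (2,1) (3,0) (3,1)] -> total=7
Click 3 (4,2) count=1: revealed 1 new [(4,2)] -> total=8
Click 4 (3,3) count=2: revealed 1 new [(3,3)] -> total=9

Answer: ......
##....
##.#..
##.#..
..#...
......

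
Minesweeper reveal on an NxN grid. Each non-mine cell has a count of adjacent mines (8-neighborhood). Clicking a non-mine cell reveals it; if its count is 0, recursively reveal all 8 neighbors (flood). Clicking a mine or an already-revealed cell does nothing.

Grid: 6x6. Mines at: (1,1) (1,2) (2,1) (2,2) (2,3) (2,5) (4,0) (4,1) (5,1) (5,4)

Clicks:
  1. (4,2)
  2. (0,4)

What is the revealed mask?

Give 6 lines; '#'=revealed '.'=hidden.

Click 1 (4,2) count=2: revealed 1 new [(4,2)] -> total=1
Click 2 (0,4) count=0: revealed 6 new [(0,3) (0,4) (0,5) (1,3) (1,4) (1,5)] -> total=7

Answer: ...###
...###
......
......
..#...
......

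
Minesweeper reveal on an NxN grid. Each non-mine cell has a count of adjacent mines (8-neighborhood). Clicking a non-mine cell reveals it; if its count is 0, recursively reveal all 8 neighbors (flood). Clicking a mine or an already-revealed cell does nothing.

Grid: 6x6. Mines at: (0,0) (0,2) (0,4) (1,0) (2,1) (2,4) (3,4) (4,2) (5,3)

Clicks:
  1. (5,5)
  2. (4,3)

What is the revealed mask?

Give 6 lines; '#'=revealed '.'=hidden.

Click 1 (5,5) count=0: revealed 4 new [(4,4) (4,5) (5,4) (5,5)] -> total=4
Click 2 (4,3) count=3: revealed 1 new [(4,3)] -> total=5

Answer: ......
......
......
......
...###
....##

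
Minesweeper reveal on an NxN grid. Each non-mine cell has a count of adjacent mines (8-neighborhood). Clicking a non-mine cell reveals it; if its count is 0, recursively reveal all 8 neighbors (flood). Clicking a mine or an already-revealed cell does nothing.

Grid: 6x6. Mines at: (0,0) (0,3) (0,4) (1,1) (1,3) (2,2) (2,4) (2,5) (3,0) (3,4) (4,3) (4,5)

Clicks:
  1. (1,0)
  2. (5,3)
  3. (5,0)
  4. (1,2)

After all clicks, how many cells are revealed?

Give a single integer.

Click 1 (1,0) count=2: revealed 1 new [(1,0)] -> total=1
Click 2 (5,3) count=1: revealed 1 new [(5,3)] -> total=2
Click 3 (5,0) count=0: revealed 6 new [(4,0) (4,1) (4,2) (5,0) (5,1) (5,2)] -> total=8
Click 4 (1,2) count=4: revealed 1 new [(1,2)] -> total=9

Answer: 9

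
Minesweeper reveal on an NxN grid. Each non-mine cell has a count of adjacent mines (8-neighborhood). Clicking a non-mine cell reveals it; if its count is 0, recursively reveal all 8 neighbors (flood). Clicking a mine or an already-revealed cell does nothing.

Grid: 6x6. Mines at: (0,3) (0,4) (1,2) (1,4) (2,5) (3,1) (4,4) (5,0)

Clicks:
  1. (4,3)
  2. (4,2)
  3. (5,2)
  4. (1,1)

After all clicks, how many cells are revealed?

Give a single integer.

Click 1 (4,3) count=1: revealed 1 new [(4,3)] -> total=1
Click 2 (4,2) count=1: revealed 1 new [(4,2)] -> total=2
Click 3 (5,2) count=0: revealed 4 new [(4,1) (5,1) (5,2) (5,3)] -> total=6
Click 4 (1,1) count=1: revealed 1 new [(1,1)] -> total=7

Answer: 7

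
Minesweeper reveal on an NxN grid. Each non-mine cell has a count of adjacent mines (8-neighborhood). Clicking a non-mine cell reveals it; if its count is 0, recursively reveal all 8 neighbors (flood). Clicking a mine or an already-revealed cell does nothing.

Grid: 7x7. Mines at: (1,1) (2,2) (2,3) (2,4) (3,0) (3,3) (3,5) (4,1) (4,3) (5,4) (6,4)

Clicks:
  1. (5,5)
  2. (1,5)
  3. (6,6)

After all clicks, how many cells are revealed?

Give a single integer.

Answer: 7

Derivation:
Click 1 (5,5) count=2: revealed 1 new [(5,5)] -> total=1
Click 2 (1,5) count=1: revealed 1 new [(1,5)] -> total=2
Click 3 (6,6) count=0: revealed 5 new [(4,5) (4,6) (5,6) (6,5) (6,6)] -> total=7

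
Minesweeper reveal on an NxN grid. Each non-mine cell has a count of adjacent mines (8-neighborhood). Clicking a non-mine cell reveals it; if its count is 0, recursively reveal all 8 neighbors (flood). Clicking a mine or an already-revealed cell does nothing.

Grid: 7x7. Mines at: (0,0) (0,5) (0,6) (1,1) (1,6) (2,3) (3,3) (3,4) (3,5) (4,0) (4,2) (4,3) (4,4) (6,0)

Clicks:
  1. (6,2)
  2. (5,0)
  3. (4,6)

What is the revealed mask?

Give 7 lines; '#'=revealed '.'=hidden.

Click 1 (6,2) count=0: revealed 14 new [(4,5) (4,6) (5,1) (5,2) (5,3) (5,4) (5,5) (5,6) (6,1) (6,2) (6,3) (6,4) (6,5) (6,6)] -> total=14
Click 2 (5,0) count=2: revealed 1 new [(5,0)] -> total=15
Click 3 (4,6) count=1: revealed 0 new [(none)] -> total=15

Answer: .......
.......
.......
.......
.....##
#######
.######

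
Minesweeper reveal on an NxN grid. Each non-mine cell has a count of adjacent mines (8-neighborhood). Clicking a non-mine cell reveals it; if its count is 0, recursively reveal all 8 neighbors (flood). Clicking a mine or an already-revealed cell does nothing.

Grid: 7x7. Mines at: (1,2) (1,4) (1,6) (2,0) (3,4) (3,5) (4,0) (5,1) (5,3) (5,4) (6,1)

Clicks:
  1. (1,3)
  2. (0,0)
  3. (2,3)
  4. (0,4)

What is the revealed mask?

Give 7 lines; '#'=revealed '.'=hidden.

Answer: ##..#..
##.#...
...#...
.......
.......
.......
.......

Derivation:
Click 1 (1,3) count=2: revealed 1 new [(1,3)] -> total=1
Click 2 (0,0) count=0: revealed 4 new [(0,0) (0,1) (1,0) (1,1)] -> total=5
Click 3 (2,3) count=3: revealed 1 new [(2,3)] -> total=6
Click 4 (0,4) count=1: revealed 1 new [(0,4)] -> total=7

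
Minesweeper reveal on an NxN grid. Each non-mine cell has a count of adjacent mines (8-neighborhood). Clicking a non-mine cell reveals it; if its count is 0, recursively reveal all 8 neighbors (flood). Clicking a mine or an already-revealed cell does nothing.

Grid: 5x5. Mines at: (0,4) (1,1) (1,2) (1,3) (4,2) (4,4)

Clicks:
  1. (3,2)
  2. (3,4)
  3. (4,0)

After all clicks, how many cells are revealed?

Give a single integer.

Answer: 8

Derivation:
Click 1 (3,2) count=1: revealed 1 new [(3,2)] -> total=1
Click 2 (3,4) count=1: revealed 1 new [(3,4)] -> total=2
Click 3 (4,0) count=0: revealed 6 new [(2,0) (2,1) (3,0) (3,1) (4,0) (4,1)] -> total=8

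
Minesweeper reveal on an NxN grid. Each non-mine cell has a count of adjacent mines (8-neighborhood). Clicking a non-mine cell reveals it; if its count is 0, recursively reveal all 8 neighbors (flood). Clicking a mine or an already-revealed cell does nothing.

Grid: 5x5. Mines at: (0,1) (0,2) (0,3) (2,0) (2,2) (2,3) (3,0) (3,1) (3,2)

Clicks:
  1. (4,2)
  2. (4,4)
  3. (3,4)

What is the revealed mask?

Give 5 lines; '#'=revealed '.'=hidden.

Click 1 (4,2) count=2: revealed 1 new [(4,2)] -> total=1
Click 2 (4,4) count=0: revealed 4 new [(3,3) (3,4) (4,3) (4,4)] -> total=5
Click 3 (3,4) count=1: revealed 0 new [(none)] -> total=5

Answer: .....
.....
.....
...##
..###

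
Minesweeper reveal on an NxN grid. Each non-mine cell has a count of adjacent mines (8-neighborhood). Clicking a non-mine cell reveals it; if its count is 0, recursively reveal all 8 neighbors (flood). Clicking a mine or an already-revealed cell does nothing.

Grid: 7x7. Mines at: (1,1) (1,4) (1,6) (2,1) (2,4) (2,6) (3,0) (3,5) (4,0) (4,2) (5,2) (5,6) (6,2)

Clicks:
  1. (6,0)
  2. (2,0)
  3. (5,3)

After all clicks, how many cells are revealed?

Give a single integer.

Answer: 6

Derivation:
Click 1 (6,0) count=0: revealed 4 new [(5,0) (5,1) (6,0) (6,1)] -> total=4
Click 2 (2,0) count=3: revealed 1 new [(2,0)] -> total=5
Click 3 (5,3) count=3: revealed 1 new [(5,3)] -> total=6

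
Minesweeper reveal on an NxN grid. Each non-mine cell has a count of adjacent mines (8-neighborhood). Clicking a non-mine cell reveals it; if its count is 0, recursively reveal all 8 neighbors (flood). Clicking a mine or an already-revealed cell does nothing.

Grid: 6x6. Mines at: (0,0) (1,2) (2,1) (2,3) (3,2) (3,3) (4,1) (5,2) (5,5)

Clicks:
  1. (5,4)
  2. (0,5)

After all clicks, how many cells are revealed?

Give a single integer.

Click 1 (5,4) count=1: revealed 1 new [(5,4)] -> total=1
Click 2 (0,5) count=0: revealed 12 new [(0,3) (0,4) (0,5) (1,3) (1,4) (1,5) (2,4) (2,5) (3,4) (3,5) (4,4) (4,5)] -> total=13

Answer: 13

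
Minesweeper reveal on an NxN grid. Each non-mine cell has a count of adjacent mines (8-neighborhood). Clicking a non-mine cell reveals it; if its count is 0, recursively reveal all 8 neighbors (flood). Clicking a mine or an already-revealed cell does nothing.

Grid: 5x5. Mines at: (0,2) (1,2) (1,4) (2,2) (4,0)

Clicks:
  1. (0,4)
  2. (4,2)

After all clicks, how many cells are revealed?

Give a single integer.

Click 1 (0,4) count=1: revealed 1 new [(0,4)] -> total=1
Click 2 (4,2) count=0: revealed 10 new [(2,3) (2,4) (3,1) (3,2) (3,3) (3,4) (4,1) (4,2) (4,3) (4,4)] -> total=11

Answer: 11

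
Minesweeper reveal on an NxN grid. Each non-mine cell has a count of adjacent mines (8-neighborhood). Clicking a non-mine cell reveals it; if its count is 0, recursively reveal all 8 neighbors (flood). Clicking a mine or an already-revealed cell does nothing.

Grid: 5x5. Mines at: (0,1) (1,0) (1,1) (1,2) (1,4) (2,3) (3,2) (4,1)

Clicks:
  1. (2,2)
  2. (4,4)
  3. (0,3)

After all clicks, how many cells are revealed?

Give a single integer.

Answer: 6

Derivation:
Click 1 (2,2) count=4: revealed 1 new [(2,2)] -> total=1
Click 2 (4,4) count=0: revealed 4 new [(3,3) (3,4) (4,3) (4,4)] -> total=5
Click 3 (0,3) count=2: revealed 1 new [(0,3)] -> total=6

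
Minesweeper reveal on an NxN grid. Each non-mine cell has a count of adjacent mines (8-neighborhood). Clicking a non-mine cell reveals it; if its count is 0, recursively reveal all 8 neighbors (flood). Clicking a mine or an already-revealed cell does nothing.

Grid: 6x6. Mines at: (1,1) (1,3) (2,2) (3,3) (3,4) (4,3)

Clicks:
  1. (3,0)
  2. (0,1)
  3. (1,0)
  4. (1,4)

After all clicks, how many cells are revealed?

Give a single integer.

Answer: 14

Derivation:
Click 1 (3,0) count=0: revealed 11 new [(2,0) (2,1) (3,0) (3,1) (3,2) (4,0) (4,1) (4,2) (5,0) (5,1) (5,2)] -> total=11
Click 2 (0,1) count=1: revealed 1 new [(0,1)] -> total=12
Click 3 (1,0) count=1: revealed 1 new [(1,0)] -> total=13
Click 4 (1,4) count=1: revealed 1 new [(1,4)] -> total=14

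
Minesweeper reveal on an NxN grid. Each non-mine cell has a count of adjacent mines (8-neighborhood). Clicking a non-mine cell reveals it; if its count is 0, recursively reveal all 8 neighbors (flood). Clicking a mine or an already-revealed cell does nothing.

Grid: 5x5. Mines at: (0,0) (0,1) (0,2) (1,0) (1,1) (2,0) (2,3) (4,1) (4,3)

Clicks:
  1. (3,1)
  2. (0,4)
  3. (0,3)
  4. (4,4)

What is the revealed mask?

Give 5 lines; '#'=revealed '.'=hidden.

Click 1 (3,1) count=2: revealed 1 new [(3,1)] -> total=1
Click 2 (0,4) count=0: revealed 4 new [(0,3) (0,4) (1,3) (1,4)] -> total=5
Click 3 (0,3) count=1: revealed 0 new [(none)] -> total=5
Click 4 (4,4) count=1: revealed 1 new [(4,4)] -> total=6

Answer: ...##
...##
.....
.#...
....#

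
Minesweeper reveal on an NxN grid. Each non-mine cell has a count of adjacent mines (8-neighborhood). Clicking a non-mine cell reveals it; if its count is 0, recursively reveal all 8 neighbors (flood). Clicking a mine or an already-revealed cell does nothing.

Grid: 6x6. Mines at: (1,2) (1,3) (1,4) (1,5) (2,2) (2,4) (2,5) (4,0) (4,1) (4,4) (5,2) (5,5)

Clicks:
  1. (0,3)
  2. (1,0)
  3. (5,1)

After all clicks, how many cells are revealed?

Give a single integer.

Click 1 (0,3) count=3: revealed 1 new [(0,3)] -> total=1
Click 2 (1,0) count=0: revealed 8 new [(0,0) (0,1) (1,0) (1,1) (2,0) (2,1) (3,0) (3,1)] -> total=9
Click 3 (5,1) count=3: revealed 1 new [(5,1)] -> total=10

Answer: 10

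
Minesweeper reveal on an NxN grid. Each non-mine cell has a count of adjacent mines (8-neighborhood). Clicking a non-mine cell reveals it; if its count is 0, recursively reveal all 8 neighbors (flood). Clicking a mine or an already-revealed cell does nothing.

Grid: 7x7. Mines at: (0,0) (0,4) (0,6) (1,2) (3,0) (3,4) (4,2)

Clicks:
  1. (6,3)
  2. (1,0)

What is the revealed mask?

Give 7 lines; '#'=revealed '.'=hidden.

Click 1 (6,3) count=0: revealed 26 new [(1,5) (1,6) (2,5) (2,6) (3,5) (3,6) (4,0) (4,1) (4,3) (4,4) (4,5) (4,6) (5,0) (5,1) (5,2) (5,3) (5,4) (5,5) (5,6) (6,0) (6,1) (6,2) (6,3) (6,4) (6,5) (6,6)] -> total=26
Click 2 (1,0) count=1: revealed 1 new [(1,0)] -> total=27

Answer: .......
#....##
.....##
.....##
##.####
#######
#######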